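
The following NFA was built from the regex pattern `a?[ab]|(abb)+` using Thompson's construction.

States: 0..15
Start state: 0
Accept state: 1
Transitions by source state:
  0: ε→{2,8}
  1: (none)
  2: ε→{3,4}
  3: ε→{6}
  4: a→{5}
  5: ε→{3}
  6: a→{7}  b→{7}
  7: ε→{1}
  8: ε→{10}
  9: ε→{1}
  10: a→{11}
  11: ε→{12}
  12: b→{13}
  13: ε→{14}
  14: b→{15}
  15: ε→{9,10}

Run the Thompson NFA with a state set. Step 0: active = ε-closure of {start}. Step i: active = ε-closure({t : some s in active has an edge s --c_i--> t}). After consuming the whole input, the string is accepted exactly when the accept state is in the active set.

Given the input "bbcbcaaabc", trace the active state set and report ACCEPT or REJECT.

initial (ε-close {0}): {0,2,3,4,6,8,10}
'b' @ 1: {1,7}  ✓accept
'b' @ 2: {}  — no active states
rest 'cbcaaabc' ignored (set empty)
after full input: {}  (accept=1 not in)

Answer: REJECT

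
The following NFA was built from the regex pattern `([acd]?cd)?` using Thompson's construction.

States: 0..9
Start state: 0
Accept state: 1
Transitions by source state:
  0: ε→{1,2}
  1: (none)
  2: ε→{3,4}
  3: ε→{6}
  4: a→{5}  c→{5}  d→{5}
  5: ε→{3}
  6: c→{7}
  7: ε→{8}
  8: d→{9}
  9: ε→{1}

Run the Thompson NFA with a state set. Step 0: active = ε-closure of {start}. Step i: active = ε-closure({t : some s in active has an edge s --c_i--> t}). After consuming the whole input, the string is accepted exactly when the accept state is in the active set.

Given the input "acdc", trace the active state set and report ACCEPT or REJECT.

Answer: REJECT

Trace:
S₀ = ε-closure({0}) = {0,1,2,3,4,6}
'a' @ 1: {3,5,6}
'c' @ 2: {7,8}
'd' @ 3: {1,9}  (accept∈set)
'c' @ 4: {}  — dead — no transitions
final: {}; accept 1 not in set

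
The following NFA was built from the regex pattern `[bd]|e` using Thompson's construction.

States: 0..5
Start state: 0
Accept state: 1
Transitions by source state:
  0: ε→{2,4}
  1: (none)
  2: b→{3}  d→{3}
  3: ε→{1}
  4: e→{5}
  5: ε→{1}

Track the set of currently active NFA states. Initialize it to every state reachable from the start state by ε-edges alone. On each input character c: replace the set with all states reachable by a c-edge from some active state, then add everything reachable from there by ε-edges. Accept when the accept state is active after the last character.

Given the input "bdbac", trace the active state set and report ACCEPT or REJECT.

Answer: REJECT

Steps:
start: ε-closure({0}) = {0,2,4}
'b' @ 1: {1,3}  ✓accept
'd' @ 2: {}  — state set empty
rest 'bac' ignored (set empty)
after full input: {}  (accept=1 not in)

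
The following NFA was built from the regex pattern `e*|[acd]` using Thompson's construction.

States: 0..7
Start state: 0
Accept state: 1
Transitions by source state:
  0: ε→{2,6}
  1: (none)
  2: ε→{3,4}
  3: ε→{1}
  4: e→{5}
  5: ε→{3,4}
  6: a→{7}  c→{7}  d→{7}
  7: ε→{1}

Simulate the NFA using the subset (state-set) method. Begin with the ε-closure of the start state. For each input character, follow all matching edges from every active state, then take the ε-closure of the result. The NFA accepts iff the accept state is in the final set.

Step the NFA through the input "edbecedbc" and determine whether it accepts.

start: ε-closure({0}) = {0,1,2,3,4,6}
'e' @ 1: {1,3,4,5}  (accept∈set)
'd' @ 2: {}  — state set empty
rest 'becedbc' ignored (set empty)
final: {}; accept 1 not in set

Answer: REJECT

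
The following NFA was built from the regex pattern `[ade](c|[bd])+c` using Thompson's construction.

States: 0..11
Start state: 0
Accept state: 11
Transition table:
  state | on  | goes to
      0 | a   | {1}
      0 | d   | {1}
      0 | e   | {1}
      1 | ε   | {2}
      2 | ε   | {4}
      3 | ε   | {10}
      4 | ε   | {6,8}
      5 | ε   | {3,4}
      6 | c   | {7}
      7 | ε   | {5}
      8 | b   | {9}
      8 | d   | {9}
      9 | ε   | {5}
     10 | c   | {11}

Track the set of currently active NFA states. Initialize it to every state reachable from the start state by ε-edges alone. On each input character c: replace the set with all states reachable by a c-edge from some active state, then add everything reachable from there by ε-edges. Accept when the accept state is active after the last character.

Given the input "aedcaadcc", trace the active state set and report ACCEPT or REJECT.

Answer: REJECT

Derivation:
initial (ε-close {0}): {0}
'a' @ 1: {1,2,4,6,8}
'e' @ 2: {}  — no active states
rest 'dcaadcc' ignored (set empty)
after full input: {}  (accept=11 not in)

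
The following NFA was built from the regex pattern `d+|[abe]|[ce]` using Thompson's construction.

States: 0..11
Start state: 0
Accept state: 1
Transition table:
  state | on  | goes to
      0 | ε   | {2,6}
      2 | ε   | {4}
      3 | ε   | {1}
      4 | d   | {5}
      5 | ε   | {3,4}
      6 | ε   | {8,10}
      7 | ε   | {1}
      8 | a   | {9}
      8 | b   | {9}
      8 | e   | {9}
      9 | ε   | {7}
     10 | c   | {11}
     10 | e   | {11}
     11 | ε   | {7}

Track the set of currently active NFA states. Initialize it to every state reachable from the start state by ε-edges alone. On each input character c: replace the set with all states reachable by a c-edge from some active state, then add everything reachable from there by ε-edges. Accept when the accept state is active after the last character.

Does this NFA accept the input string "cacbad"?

Answer: REJECT

Steps:
start: ε-closure({0}) = {0,2,4,6,8,10}
'c' @ 1: {1,7,11}  [accepting]
'a' @ 2: {}  — dead — no transitions
rest 'cbad' ignored (set empty)
after full input: {}  (accept=1 not in)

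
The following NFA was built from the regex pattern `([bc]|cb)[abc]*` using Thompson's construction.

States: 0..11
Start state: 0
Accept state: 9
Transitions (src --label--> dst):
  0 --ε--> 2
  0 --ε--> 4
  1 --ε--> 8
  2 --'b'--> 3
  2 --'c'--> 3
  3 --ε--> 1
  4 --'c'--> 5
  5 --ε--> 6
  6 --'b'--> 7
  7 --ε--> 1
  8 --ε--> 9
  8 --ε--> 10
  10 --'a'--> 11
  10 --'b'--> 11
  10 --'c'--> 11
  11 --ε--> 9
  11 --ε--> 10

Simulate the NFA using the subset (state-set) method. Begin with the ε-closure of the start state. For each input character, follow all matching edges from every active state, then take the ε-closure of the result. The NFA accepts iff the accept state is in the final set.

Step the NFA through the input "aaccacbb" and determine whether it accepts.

Answer: REJECT

Trace:
initial (ε-close {0}): {0,2,4}
'a' @ 1: {}  — dead — no transitions
rest 'accacbb' ignored (set empty)
end set {} — state 9 not in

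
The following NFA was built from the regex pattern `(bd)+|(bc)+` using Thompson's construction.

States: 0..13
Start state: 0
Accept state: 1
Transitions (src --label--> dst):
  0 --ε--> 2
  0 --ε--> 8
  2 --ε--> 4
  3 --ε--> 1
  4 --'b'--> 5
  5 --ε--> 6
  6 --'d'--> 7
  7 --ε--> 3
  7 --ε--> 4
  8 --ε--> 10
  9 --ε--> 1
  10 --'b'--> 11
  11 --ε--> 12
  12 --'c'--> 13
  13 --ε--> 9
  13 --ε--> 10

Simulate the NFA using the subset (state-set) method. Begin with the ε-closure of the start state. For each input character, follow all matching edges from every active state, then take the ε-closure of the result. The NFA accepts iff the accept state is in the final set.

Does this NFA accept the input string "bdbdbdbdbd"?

start: ε-closure({0}) = {0,2,4,8,10}
'b' @ 1: {5,6,11,12}
'd' @ 2: {1,3,4,7}  (accept∈set)
'b' @ 3: {5,6}
'd' @ 4: {1,3,4,7}  (accept∈set)
'b' @ 5: {5,6}
'd' @ 6: {1,3,4,7}  (accept∈set)
'b' @ 7: {5,6}
'd' @ 8: {1,3,4,7}  (accept∈set)
'b' @ 9: {5,6}
'd' @ 10: {1,3,4,7}  (accept∈set)
final: {1,3,4,7}; accept 1 in set

Answer: ACCEPT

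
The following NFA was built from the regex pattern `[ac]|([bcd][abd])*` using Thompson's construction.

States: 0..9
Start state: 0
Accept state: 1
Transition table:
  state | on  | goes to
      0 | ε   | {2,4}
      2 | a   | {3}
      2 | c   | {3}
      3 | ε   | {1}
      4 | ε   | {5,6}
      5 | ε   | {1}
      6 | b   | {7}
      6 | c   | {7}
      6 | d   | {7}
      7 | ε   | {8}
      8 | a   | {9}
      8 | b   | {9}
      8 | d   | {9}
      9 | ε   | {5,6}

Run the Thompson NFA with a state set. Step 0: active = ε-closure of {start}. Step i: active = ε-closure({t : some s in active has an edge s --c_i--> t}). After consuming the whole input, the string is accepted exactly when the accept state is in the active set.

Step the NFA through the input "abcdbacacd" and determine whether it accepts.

Answer: REJECT

Trace:
S₀ = ε-closure({0}) = {0,1,2,4,5,6}
'a' @ 1: {1,3}  [accepting]
'b' @ 2: {}  — dead — no transitions
rest 'cdbacacd' ignored (set empty)
after full input: {}  (accept=1 not in)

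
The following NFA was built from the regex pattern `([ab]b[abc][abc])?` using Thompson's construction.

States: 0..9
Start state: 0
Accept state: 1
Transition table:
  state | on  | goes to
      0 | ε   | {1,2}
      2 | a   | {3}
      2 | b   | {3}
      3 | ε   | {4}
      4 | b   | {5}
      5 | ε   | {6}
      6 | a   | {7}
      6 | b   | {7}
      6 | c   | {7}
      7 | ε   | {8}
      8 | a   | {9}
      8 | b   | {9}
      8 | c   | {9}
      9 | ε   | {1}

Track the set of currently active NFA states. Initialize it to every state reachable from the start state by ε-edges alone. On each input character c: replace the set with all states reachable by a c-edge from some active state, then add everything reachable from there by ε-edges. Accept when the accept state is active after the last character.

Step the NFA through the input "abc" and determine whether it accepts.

initial (ε-close {0}): {0,1,2}
'a' @ 1: {3,4}
'b' @ 2: {5,6}
'c' @ 3: {7,8}
final: {7,8}; accept 1 not in set

Answer: REJECT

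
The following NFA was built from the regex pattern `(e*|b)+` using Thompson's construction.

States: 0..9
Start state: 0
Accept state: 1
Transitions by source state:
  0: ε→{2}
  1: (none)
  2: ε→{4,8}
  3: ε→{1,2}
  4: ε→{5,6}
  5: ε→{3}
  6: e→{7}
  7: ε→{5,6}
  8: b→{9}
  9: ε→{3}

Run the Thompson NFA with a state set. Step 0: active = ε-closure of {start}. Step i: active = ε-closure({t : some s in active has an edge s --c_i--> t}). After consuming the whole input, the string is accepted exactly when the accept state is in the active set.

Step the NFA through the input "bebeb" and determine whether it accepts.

start: ε-closure({0}) = {0,1,2,3,4,5,6,8}
'b' @ 1: {1,2,3,4,5,6,8,9}  [accepting]
'e' @ 2: {1,2,3,4,5,6,7,8}  [accepting]
'b' @ 3: {1,2,3,4,5,6,8,9}  [accepting]
'e' @ 4: {1,2,3,4,5,6,7,8}  [accepting]
'b' @ 5: {1,2,3,4,5,6,8,9}  [accepting]
after full input: {1,2,3,4,5,6,8,9}  (accept=1 in)

Answer: ACCEPT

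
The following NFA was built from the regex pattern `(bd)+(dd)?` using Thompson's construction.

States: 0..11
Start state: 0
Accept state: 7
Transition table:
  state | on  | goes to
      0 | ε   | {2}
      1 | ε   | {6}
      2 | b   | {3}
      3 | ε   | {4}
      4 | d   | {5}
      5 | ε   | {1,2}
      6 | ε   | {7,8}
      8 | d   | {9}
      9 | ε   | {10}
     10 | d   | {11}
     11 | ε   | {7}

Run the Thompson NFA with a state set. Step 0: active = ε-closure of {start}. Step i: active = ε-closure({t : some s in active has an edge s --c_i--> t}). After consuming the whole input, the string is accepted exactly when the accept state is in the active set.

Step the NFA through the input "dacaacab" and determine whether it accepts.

S₀ = ε-closure({0}) = {0,2}
'd' @ 1: {}  — dead — no transitions
rest 'acaacab' ignored (set empty)
end set {} — state 7 not in

Answer: REJECT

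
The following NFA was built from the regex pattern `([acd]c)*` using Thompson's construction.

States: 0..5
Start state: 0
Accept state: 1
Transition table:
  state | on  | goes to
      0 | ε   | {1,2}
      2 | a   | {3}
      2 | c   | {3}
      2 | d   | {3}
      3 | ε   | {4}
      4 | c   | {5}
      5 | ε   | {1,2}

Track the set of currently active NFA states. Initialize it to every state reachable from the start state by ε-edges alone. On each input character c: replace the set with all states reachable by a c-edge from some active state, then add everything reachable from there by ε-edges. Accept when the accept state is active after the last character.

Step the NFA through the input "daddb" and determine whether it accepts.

Answer: REJECT

Trace:
S₀ = ε-closure({0}) = {0,1,2}
'd' @ 1: {3,4}
'a' @ 2: {}  — state set empty
rest 'ddb' ignored (set empty)
final: {}; accept 1 not in set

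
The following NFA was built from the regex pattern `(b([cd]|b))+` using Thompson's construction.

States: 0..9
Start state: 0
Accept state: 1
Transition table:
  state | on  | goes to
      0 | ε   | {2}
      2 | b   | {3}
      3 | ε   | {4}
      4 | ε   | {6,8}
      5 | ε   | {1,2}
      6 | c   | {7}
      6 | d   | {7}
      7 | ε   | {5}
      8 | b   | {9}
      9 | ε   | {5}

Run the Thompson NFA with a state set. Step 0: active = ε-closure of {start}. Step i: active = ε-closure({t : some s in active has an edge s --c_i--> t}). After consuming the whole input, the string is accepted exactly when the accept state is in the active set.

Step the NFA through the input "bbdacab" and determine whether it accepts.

start: ε-closure({0}) = {0,2}
'b' @ 1: {3,4,6,8}
'b' @ 2: {1,2,5,9}  ✓accept
'd' @ 3: {}  — dead — no transitions
rest 'acab' ignored (set empty)
after full input: {}  (accept=1 not in)

Answer: REJECT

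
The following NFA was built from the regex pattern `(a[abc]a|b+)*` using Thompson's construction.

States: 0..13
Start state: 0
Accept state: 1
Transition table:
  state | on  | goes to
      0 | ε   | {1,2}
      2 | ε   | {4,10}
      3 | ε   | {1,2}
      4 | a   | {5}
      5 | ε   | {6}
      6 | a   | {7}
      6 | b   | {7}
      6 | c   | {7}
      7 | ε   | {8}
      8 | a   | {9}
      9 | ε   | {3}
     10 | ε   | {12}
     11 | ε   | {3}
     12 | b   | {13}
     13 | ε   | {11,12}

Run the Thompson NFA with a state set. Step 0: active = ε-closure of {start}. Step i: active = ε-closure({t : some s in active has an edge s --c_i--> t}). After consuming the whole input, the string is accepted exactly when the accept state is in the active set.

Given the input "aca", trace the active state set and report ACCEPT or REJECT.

S₀ = ε-closure({0}) = {0,1,2,4,10,12}
'a' @ 1: {5,6}
'c' @ 2: {7,8}
'a' @ 3: {1,2,3,4,9,10,12}  (accept∈set)
final: {1,2,3,4,9,10,12}; accept 1 in set

Answer: ACCEPT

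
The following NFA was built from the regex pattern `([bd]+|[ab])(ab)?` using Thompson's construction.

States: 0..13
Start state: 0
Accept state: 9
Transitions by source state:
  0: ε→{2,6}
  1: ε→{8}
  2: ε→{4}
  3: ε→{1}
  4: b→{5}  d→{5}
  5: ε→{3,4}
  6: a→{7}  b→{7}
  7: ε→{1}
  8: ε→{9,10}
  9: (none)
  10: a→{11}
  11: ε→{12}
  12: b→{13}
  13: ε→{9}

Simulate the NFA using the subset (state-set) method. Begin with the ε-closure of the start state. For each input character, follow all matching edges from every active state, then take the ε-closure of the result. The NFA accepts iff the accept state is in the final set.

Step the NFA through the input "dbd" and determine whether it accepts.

S₀ = ε-closure({0}) = {0,2,4,6}
'd' @ 1: {1,3,4,5,8,9,10}  (accept∈set)
'b' @ 2: {1,3,4,5,8,9,10}  (accept∈set)
'd' @ 3: {1,3,4,5,8,9,10}  (accept∈set)
final: {1,3,4,5,8,9,10}; accept 9 in set

Answer: ACCEPT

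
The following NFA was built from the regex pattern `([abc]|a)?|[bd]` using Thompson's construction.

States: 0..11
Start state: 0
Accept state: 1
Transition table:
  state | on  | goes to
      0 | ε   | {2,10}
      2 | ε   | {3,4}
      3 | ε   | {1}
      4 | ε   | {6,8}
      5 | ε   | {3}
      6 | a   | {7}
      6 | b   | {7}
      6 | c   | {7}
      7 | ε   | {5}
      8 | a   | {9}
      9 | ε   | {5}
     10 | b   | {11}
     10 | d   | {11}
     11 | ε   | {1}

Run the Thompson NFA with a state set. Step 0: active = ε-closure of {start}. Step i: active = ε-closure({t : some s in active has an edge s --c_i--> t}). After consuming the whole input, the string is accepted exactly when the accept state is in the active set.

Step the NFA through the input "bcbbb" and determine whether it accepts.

Answer: REJECT

Derivation:
start: ε-closure({0}) = {0,1,2,3,4,6,8,10}
'b' @ 1: {1,3,5,7,11}  (accept∈set)
'c' @ 2: {}  — state set empty
rest 'bbb' ignored (set empty)
after full input: {}  (accept=1 not in)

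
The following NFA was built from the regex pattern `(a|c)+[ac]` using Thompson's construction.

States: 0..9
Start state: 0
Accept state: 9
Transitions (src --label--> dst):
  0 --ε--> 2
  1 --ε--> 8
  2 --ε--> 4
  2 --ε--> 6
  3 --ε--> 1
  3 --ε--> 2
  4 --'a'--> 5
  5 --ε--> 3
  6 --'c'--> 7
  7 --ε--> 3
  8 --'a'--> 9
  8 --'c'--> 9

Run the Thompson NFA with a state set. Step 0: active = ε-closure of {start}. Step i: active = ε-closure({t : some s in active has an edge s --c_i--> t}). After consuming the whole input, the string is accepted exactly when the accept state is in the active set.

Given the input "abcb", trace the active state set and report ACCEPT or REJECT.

initial (ε-close {0}): {0,2,4,6}
'a' @ 1: {1,2,3,4,5,6,8}
'b' @ 2: {}  — dead — no transitions
rest 'cb' ignored (set empty)
end set {} — state 9 not in

Answer: REJECT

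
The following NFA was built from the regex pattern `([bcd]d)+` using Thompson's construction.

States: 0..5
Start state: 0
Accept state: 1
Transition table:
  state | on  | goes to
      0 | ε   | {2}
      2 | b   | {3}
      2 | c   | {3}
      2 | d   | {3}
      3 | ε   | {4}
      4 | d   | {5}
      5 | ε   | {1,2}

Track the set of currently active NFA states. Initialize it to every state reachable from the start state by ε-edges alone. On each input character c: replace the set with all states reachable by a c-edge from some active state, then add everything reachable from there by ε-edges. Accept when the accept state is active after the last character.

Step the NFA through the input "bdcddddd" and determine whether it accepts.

Answer: ACCEPT

Trace:
start: ε-closure({0}) = {0,2}
'b' @ 1: {3,4}
'd' @ 2: {1,2,5}  [accepting]
'c' @ 3: {3,4}
'd' @ 4: {1,2,5}  [accepting]
'd' @ 5: {3,4}
'd' @ 6: {1,2,5}  [accepting]
'd' @ 7: {3,4}
'd' @ 8: {1,2,5}  [accepting]
end set {1,2,5} — state 1 in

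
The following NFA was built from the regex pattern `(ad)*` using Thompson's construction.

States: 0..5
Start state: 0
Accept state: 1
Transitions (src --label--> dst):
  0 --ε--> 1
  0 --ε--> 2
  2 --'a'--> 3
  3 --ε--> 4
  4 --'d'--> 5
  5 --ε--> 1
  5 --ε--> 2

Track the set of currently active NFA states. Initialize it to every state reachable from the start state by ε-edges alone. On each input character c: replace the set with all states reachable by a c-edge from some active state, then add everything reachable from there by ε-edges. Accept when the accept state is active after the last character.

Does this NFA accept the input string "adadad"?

start: ε-closure({0}) = {0,1,2}
'a' @ 1: {3,4}
'd' @ 2: {1,2,5}  (accept∈set)
'a' @ 3: {3,4}
'd' @ 4: {1,2,5}  (accept∈set)
'a' @ 5: {3,4}
'd' @ 6: {1,2,5}  (accept∈set)
final: {1,2,5}; accept 1 in set

Answer: ACCEPT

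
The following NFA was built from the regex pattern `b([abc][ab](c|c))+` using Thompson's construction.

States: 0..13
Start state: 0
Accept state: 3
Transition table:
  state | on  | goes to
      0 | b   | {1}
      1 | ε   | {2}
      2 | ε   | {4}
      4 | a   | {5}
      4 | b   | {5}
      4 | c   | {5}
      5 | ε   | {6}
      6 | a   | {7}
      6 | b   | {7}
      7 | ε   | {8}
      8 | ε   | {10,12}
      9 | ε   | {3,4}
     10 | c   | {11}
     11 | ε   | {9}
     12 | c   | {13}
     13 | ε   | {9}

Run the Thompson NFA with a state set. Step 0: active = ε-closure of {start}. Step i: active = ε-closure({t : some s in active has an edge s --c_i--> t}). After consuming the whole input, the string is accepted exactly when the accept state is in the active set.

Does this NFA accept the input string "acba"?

Answer: REJECT

Trace:
S₀ = ε-closure({0}) = {0}
'a' @ 1: {}  — no active states
rest 'cba' ignored (set empty)
end set {} — state 3 not in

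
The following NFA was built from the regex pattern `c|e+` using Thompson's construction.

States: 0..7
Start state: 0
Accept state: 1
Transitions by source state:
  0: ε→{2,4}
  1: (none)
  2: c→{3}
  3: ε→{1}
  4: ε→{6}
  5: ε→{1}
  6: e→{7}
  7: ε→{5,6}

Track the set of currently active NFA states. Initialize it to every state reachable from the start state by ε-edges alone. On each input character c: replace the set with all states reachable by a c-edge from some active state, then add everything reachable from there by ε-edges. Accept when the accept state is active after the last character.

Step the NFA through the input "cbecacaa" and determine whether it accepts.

Answer: REJECT

Steps:
start: ε-closure({0}) = {0,2,4,6}
'c' @ 1: {1,3}  (accept∈set)
'b' @ 2: {}  — dead — no transitions
rest 'ecacaa' ignored (set empty)
after full input: {}  (accept=1 not in)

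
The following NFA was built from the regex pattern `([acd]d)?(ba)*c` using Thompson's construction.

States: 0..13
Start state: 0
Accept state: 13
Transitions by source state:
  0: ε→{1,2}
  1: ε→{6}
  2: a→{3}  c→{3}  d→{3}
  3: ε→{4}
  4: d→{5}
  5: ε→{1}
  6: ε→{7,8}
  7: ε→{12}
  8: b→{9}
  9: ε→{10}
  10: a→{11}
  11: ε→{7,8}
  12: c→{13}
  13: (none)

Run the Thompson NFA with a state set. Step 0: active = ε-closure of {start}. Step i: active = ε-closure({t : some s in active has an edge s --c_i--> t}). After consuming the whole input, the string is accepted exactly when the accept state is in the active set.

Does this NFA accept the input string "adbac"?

Answer: ACCEPT

Steps:
initial (ε-close {0}): {0,1,2,6,7,8,12}
'a' @ 1: {3,4}
'd' @ 2: {1,5,6,7,8,12}
'b' @ 3: {9,10}
'a' @ 4: {7,8,11,12}
'c' @ 5: {13}  [accepting]
final: {13}; accept 13 in set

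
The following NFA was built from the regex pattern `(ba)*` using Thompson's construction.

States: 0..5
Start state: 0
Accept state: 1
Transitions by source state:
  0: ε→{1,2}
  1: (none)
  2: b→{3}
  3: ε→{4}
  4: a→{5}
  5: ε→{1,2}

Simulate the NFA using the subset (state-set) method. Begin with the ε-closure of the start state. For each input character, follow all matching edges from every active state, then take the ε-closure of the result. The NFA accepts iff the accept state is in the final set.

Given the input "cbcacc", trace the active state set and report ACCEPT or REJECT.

S₀ = ε-closure({0}) = {0,1,2}
'c' @ 1: {}  — dead — no transitions
rest 'bcacc' ignored (set empty)
final: {}; accept 1 not in set

Answer: REJECT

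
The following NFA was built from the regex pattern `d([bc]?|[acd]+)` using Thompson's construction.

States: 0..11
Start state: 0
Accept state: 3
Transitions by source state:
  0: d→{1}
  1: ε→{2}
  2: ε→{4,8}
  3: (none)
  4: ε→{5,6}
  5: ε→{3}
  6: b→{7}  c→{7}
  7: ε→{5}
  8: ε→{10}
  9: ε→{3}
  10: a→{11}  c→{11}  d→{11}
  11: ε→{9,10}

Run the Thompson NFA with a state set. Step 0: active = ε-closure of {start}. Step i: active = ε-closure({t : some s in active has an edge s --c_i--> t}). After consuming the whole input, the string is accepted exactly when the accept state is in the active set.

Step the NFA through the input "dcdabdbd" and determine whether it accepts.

S₀ = ε-closure({0}) = {0}
'd' @ 1: {1,2,3,4,5,6,8,10}  (accept∈set)
'c' @ 2: {3,5,7,9,10,11}  (accept∈set)
'd' @ 3: {3,9,10,11}  (accept∈set)
'a' @ 4: {3,9,10,11}  (accept∈set)
'b' @ 5: {}  — dead — no transitions
rest 'dbd' ignored (set empty)
after full input: {}  (accept=3 not in)

Answer: REJECT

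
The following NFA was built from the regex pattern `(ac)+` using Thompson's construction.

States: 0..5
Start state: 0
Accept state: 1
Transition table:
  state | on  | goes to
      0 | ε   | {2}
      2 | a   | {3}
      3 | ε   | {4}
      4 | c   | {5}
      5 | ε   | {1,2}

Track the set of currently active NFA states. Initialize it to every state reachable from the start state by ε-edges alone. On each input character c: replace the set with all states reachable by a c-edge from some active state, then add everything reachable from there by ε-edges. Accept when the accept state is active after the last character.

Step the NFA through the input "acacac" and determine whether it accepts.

Answer: ACCEPT

Steps:
S₀ = ε-closure({0}) = {0,2}
'a' @ 1: {3,4}
'c' @ 2: {1,2,5}  (accept∈set)
'a' @ 3: {3,4}
'c' @ 4: {1,2,5}  (accept∈set)
'a' @ 5: {3,4}
'c' @ 6: {1,2,5}  (accept∈set)
final: {1,2,5}; accept 1 in set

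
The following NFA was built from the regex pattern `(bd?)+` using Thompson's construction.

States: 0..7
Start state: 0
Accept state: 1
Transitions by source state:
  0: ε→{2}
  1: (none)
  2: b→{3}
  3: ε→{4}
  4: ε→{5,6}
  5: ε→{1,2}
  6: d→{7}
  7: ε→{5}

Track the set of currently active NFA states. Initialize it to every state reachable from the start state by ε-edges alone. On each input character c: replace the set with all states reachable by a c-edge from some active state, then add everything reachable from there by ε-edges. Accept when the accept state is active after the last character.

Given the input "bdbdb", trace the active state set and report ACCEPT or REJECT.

initial (ε-close {0}): {0,2}
'b' @ 1: {1,2,3,4,5,6}  (accept∈set)
'd' @ 2: {1,2,5,7}  (accept∈set)
'b' @ 3: {1,2,3,4,5,6}  (accept∈set)
'd' @ 4: {1,2,5,7}  (accept∈set)
'b' @ 5: {1,2,3,4,5,6}  (accept∈set)
final: {1,2,3,4,5,6}; accept 1 in set

Answer: ACCEPT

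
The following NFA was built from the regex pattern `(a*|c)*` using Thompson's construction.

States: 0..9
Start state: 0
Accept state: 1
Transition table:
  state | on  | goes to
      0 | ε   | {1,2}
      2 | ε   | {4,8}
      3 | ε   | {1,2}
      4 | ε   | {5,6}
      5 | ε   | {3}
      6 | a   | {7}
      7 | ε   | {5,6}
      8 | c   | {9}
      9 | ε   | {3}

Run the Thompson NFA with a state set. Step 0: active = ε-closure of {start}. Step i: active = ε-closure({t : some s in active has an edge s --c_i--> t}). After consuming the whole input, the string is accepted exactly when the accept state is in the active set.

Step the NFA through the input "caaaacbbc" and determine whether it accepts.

Answer: REJECT

Derivation:
S₀ = ε-closure({0}) = {0,1,2,3,4,5,6,8}
'c' @ 1: {1,2,3,4,5,6,8,9}  [accepting]
'a' @ 2: {1,2,3,4,5,6,7,8}  [accepting]
'a' @ 3: {1,2,3,4,5,6,7,8}  [accepting]
'a' @ 4: {1,2,3,4,5,6,7,8}  [accepting]
'a' @ 5: {1,2,3,4,5,6,7,8}  [accepting]
'c' @ 6: {1,2,3,4,5,6,8,9}  [accepting]
'b' @ 7: {}  — no active states
rest 'bc' ignored (set empty)
end set {} — state 1 not in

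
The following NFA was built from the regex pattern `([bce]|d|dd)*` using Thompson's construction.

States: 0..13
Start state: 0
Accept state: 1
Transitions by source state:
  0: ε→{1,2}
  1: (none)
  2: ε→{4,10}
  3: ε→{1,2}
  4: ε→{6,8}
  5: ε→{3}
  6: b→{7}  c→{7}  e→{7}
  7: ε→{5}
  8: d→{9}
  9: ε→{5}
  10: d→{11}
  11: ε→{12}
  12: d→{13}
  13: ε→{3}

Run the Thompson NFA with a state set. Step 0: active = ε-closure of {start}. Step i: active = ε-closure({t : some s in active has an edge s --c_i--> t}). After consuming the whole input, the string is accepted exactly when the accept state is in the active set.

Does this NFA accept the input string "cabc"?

initial (ε-close {0}): {0,1,2,4,6,8,10}
'c' @ 1: {1,2,3,4,5,6,7,8,10}  ✓accept
'a' @ 2: {}  — no active states
rest 'bc' ignored (set empty)
end set {} — state 1 not in

Answer: REJECT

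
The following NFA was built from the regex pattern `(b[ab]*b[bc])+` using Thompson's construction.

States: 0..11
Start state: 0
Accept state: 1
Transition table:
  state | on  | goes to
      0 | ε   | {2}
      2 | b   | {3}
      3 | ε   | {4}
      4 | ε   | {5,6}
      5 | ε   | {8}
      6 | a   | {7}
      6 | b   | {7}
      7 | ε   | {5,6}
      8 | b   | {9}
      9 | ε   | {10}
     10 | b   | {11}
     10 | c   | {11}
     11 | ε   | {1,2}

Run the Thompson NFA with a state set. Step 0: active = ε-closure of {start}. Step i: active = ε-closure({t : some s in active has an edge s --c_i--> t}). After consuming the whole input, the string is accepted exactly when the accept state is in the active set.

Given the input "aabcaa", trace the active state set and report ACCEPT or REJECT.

Answer: REJECT

Derivation:
S₀ = ε-closure({0}) = {0,2}
'a' @ 1: {}  — dead — no transitions
rest 'abcaa' ignored (set empty)
after full input: {}  (accept=1 not in)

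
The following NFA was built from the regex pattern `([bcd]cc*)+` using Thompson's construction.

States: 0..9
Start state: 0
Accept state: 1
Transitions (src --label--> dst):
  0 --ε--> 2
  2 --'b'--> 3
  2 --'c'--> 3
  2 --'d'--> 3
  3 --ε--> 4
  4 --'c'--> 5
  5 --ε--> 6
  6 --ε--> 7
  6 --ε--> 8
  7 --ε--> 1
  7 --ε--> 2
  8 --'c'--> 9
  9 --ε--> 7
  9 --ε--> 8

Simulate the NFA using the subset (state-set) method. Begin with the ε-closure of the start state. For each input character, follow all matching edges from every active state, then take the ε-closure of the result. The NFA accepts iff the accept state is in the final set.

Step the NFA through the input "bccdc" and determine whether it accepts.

Answer: ACCEPT

Derivation:
S₀ = ε-closure({0}) = {0,2}
'b' @ 1: {3,4}
'c' @ 2: {1,2,5,6,7,8}  [accepting]
'c' @ 3: {1,2,3,4,7,8,9}  [accepting]
'd' @ 4: {3,4}
'c' @ 5: {1,2,5,6,7,8}  [accepting]
end set {1,2,5,6,7,8} — state 1 in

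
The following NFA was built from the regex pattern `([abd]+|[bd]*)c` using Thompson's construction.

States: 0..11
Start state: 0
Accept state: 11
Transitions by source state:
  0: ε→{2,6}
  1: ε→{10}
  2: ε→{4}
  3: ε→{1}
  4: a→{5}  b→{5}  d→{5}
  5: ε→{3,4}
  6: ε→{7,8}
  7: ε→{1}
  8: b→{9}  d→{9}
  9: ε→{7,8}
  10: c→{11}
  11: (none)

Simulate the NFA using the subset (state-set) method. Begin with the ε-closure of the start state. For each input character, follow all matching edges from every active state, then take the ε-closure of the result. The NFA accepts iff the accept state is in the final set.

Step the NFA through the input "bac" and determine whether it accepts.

Answer: ACCEPT

Steps:
S₀ = ε-closure({0}) = {0,1,2,4,6,7,8,10}
'b' @ 1: {1,3,4,5,7,8,9,10}
'a' @ 2: {1,3,4,5,10}
'c' @ 3: {11}  (accept∈set)
after full input: {11}  (accept=11 in)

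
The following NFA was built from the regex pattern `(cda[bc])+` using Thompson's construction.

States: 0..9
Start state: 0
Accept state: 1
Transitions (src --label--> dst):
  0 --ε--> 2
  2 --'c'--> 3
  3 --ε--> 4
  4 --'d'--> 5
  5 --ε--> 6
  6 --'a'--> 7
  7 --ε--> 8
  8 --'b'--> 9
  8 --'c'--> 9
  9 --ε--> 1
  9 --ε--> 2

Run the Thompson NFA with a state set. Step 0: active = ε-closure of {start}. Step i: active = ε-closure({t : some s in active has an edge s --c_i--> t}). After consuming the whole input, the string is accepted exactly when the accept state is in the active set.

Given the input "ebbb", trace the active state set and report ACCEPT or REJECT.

Answer: REJECT

Trace:
S₀ = ε-closure({0}) = {0,2}
'e' @ 1: {}  — no active states
rest 'bbb' ignored (set empty)
end set {} — state 1 not in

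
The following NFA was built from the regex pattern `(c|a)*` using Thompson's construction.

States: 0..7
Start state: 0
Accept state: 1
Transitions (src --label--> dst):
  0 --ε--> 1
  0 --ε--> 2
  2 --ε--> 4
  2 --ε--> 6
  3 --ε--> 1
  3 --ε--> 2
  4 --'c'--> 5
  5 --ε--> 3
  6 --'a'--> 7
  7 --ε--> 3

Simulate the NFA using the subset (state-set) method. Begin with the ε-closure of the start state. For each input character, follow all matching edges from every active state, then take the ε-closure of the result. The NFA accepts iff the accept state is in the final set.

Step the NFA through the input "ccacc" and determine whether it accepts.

Answer: ACCEPT

Trace:
start: ε-closure({0}) = {0,1,2,4,6}
'c' @ 1: {1,2,3,4,5,6}  (accept∈set)
'c' @ 2: {1,2,3,4,5,6}  (accept∈set)
'a' @ 3: {1,2,3,4,6,7}  (accept∈set)
'c' @ 4: {1,2,3,4,5,6}  (accept∈set)
'c' @ 5: {1,2,3,4,5,6}  (accept∈set)
end set {1,2,3,4,5,6} — state 1 in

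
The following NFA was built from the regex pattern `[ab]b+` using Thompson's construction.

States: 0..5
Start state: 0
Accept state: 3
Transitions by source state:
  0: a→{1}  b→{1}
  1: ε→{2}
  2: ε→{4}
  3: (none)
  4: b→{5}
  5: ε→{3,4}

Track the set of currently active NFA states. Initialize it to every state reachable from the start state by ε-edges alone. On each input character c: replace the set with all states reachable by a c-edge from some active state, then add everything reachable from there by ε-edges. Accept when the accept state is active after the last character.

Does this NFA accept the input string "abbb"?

initial (ε-close {0}): {0}
'a' @ 1: {1,2,4}
'b' @ 2: {3,4,5}  [accepting]
'b' @ 3: {3,4,5}  [accepting]
'b' @ 4: {3,4,5}  [accepting]
end set {3,4,5} — state 3 in

Answer: ACCEPT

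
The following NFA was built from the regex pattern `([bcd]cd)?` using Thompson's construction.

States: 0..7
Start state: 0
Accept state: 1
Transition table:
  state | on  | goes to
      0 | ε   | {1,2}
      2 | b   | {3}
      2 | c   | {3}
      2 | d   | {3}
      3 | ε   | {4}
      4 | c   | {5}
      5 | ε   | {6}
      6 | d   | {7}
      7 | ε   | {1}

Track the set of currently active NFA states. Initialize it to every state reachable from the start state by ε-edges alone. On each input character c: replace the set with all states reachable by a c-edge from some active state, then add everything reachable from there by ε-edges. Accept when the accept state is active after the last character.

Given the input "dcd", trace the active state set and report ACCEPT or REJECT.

S₀ = ε-closure({0}) = {0,1,2}
'd' @ 1: {3,4}
'c' @ 2: {5,6}
'd' @ 3: {1,7}  [accepting]
end set {1,7} — state 1 in

Answer: ACCEPT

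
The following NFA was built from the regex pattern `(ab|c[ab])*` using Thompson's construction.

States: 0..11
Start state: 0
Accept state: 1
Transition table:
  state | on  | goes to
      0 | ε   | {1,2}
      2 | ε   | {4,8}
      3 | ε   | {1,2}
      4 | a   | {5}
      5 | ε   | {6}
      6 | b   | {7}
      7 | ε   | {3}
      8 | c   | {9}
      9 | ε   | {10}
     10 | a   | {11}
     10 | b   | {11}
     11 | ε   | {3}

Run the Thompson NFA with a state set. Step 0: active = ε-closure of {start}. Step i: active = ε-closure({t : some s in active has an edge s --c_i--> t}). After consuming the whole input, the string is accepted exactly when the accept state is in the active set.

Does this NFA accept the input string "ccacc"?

Answer: REJECT

Trace:
start: ε-closure({0}) = {0,1,2,4,8}
'c' @ 1: {9,10}
'c' @ 2: {}  — dead — no transitions
rest 'acc' ignored (set empty)
end set {} — state 1 not in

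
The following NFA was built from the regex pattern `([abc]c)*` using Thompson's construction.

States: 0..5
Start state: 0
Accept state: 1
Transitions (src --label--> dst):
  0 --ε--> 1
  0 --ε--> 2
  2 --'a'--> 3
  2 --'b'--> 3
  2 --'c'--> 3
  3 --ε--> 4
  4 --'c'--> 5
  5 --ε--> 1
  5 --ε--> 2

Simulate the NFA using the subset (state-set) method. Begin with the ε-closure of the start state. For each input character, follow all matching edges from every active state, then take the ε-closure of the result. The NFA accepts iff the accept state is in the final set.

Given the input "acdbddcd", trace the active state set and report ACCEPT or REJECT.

Answer: REJECT

Derivation:
start: ε-closure({0}) = {0,1,2}
'a' @ 1: {3,4}
'c' @ 2: {1,2,5}  (accept∈set)
'd' @ 3: {}  — state set empty
rest 'bddcd' ignored (set empty)
after full input: {}  (accept=1 not in)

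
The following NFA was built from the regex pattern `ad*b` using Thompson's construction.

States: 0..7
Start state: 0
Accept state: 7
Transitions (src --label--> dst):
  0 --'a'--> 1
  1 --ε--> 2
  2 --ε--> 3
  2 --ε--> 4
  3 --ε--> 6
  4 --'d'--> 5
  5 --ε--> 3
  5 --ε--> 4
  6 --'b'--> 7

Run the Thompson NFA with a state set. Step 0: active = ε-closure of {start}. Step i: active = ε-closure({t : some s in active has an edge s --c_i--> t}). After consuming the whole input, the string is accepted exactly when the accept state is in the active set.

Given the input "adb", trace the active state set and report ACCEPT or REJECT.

Answer: ACCEPT

Trace:
start: ε-closure({0}) = {0}
'a' @ 1: {1,2,3,4,6}
'd' @ 2: {3,4,5,6}
'b' @ 3: {7}  [accepting]
after full input: {7}  (accept=7 in)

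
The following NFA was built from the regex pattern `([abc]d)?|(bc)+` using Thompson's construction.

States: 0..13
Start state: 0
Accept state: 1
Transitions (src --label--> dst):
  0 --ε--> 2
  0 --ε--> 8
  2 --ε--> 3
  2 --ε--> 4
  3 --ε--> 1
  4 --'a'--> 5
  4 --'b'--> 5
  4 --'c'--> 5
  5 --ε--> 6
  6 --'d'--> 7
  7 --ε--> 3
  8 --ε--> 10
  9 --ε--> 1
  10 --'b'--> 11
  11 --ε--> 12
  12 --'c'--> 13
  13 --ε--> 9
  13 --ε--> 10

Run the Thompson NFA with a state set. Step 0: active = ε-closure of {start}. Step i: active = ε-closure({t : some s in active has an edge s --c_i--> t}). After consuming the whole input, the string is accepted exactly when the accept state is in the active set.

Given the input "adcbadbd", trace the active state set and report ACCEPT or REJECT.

initial (ε-close {0}): {0,1,2,3,4,8,10}
'a' @ 1: {5,6}
'd' @ 2: {1,3,7}  ✓accept
'c' @ 3: {}  — no active states
rest 'badbd' ignored (set empty)
after full input: {}  (accept=1 not in)

Answer: REJECT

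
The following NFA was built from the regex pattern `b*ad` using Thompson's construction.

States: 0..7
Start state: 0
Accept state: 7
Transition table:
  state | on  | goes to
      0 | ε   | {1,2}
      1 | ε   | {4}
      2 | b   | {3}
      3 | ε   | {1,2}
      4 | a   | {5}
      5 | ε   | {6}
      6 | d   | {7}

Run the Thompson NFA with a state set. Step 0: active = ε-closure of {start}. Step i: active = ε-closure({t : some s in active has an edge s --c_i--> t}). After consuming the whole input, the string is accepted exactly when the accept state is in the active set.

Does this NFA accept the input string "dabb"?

initial (ε-close {0}): {0,1,2,4}
'd' @ 1: {}  — dead — no transitions
rest 'abb' ignored (set empty)
final: {}; accept 7 not in set

Answer: REJECT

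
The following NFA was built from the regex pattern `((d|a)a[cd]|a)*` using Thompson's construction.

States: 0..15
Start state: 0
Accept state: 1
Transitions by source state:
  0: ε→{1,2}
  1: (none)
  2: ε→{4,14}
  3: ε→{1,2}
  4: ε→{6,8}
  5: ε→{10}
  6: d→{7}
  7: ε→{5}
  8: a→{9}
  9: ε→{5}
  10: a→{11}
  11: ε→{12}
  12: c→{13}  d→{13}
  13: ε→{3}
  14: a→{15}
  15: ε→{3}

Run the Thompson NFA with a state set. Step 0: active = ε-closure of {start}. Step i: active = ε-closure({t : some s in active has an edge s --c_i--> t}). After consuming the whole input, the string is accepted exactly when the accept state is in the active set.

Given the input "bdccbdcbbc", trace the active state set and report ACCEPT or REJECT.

start: ε-closure({0}) = {0,1,2,4,6,8,14}
'b' @ 1: {}  — dead — no transitions
rest 'dccbdcbbc' ignored (set empty)
end set {} — state 1 not in

Answer: REJECT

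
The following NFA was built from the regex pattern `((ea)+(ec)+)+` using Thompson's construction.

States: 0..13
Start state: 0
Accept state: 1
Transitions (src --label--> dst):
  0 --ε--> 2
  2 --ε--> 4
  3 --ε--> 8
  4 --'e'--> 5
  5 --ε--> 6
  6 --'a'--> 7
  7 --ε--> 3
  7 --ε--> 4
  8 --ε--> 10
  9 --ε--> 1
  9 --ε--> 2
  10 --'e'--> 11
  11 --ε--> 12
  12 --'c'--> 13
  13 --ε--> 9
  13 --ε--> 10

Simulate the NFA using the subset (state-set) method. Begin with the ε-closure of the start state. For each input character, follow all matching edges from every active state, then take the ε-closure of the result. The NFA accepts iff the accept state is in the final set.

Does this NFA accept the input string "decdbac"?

initial (ε-close {0}): {0,2,4}
'd' @ 1: {}  — dead — no transitions
rest 'ecdbac' ignored (set empty)
end set {} — state 1 not in

Answer: REJECT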